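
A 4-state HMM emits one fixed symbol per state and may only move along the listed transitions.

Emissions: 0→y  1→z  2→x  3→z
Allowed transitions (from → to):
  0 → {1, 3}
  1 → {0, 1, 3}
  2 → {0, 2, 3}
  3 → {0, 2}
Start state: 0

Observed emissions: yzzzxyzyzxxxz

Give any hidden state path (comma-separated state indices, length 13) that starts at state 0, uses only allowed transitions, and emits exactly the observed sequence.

0,1,1,3,2,0,3,0,3,2,2,2,3

  0: obs=y cand={0} pick 0 [start]
  1: obs=z cand={1,3} pick 1 [0->1 ok]
  2: obs=z cand={1,3} pick 1 [1->1 ok]
  3: obs=z cand={1,3} pick 3 [1->3 ok]
  4: obs=x cand={2} pick 2 [3->2 ok]
  5: obs=y cand={0} pick 0 [2->0 ok]
  6: obs=z cand={1,3} pick 3 [0->3 ok]
  7: obs=y cand={0} pick 0 [3->0 ok]
  8: obs=z cand={1,3} pick 3 [0->3 ok]
  9: obs=x cand={2} pick 2 [3->2 ok]
  10: obs=x cand={2} pick 2 [2->2 ok]
  11: obs=x cand={2} pick 2 [2->2 ok]
  12: obs=z cand={1,3} pick 3 [2->3 ok]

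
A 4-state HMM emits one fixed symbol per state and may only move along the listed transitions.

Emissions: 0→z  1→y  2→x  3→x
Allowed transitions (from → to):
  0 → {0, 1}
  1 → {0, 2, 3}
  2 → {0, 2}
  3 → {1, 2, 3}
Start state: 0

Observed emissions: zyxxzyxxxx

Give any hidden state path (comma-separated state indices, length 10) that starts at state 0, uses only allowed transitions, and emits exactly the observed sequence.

  t0 'z' -> {0}, take 0 (start)
  t1 'y' -> {1}, take 1 (0->1 ok)
  t2 'x' -> {2,3}, take 2 (1->2 ok)
  t3 'x' -> {2,3}, take 2 (2->2 ok)
  t4 'z' -> {0}, take 0 (2->0 ok)
  t5 'y' -> {1}, take 1 (0->1 ok)
  t6 'x' -> {2,3}, take 3 (1->3 ok)
  t7 'x' -> {2,3}, take 3 (3->3 ok)
  t8 'x' -> {2,3}, take 2 (3->2 ok)
  t9 'x' -> {2,3}, take 2 (2->2 ok)

0,1,2,2,0,1,3,3,2,2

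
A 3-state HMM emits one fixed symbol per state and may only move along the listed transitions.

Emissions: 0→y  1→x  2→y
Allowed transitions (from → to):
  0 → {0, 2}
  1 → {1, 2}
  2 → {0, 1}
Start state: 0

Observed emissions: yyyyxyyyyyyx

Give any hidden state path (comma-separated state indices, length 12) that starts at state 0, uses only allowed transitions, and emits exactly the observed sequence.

0,2,0,2,1,2,0,2,0,0,2,1

  pos 0: y in {0,2}, choose 0; start
  pos 1: y in {0,2}, choose 2; 0->2 ok
  pos 2: y in {0,2}, choose 0; 2->0 ok
  pos 3: y in {0,2}, choose 2; 0->2 ok
  pos 4: x in {1}, choose 1; 2->1 ok
  pos 5: y in {0,2}, choose 2; 1->2 ok
  pos 6: y in {0,2}, choose 0; 2->0 ok
  pos 7: y in {0,2}, choose 2; 0->2 ok
  pos 8: y in {0,2}, choose 0; 2->0 ok
  pos 9: y in {0,2}, choose 0; 0->0 ok
  pos 10: y in {0,2}, choose 2; 0->2 ok
  pos 11: x in {1}, choose 1; 2->1 ok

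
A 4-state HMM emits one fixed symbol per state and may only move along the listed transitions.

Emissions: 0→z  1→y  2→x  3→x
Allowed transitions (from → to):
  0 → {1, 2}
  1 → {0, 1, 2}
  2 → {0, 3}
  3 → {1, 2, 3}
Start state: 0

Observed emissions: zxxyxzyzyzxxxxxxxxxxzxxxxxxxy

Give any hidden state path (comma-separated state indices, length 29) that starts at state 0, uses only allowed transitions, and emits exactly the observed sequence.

  pos 0: z in {0}, choose 0; start
  pos 1: x in {2,3}, choose 2; 0->2 ok
  pos 2: x in {2,3}, choose 3; 2->3 ok
  pos 3: y in {1}, choose 1; 3->1 ok
  pos 4: x in {2,3}, choose 2; 1->2 ok
  pos 5: z in {0}, choose 0; 2->0 ok
  pos 6: y in {1}, choose 1; 0->1 ok
  pos 7: z in {0}, choose 0; 1->0 ok
  pos 8: y in {1}, choose 1; 0->1 ok
  pos 9: z in {0}, choose 0; 1->0 ok
  pos 10: x in {2,3}, choose 2; 0->2 ok
  pos 11: x in {2,3}, choose 3; 2->3 ok
  pos 12: x in {2,3}, choose 3; 3->3 ok
  pos 13: x in {2,3}, choose 3; 3->3 ok
  pos 14: x in {2,3}, choose 3; 3->3 ok
  pos 15: x in {2,3}, choose 2; 3->2 ok
  pos 16: x in {2,3}, choose 3; 2->3 ok
  pos 17: x in {2,3}, choose 2; 3->2 ok
  pos 18: x in {2,3}, choose 3; 2->3 ok
  pos 19: x in {2,3}, choose 2; 3->2 ok
  pos 20: z in {0}, choose 0; 2->0 ok
  pos 21: x in {2,3}, choose 2; 0->2 ok
  pos 22: x in {2,3}, choose 3; 2->3 ok
  pos 23: x in {2,3}, choose 2; 3->2 ok
  pos 24: x in {2,3}, choose 3; 2->3 ok
  pos 25: x in {2,3}, choose 2; 3->2 ok
  pos 26: x in {2,3}, choose 3; 2->3 ok
  pos 27: x in {2,3}, choose 3; 3->3 ok
  pos 28: y in {1}, choose 1; 3->1 ok

0,2,3,1,2,0,1,0,1,0,2,3,3,3,3,2,3,2,3,2,0,2,3,2,3,2,3,3,1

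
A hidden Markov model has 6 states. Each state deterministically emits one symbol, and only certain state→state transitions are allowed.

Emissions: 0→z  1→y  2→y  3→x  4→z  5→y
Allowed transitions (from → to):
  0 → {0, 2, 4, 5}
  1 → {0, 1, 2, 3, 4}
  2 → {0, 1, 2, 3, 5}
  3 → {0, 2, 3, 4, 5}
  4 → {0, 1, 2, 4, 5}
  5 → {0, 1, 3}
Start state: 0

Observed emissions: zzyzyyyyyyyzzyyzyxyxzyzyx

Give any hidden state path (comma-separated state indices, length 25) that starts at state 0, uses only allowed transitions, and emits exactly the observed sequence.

  pos 0: z in {0,4}, choose 0; start
  pos 1: z in {0,4}, choose 4; 0->4 ok
  pos 2: y in {1,2,5}, choose 5; 4->5 ok
  pos 3: z in {0,4}, choose 0; 5->0 ok
  pos 4: y in {1,2,5}, choose 5; 0->5 ok
  pos 5: y in {1,2,5}, choose 1; 5->1 ok
  pos 6: y in {1,2,5}, choose 1; 1->1 ok
  pos 7: y in {1,2,5}, choose 2; 1->2 ok
  pos 8: y in {1,2,5}, choose 2; 2->2 ok
  pos 9: y in {1,2,5}, choose 5; 2->5 ok
  pos 10: y in {1,2,5}, choose 1; 5->1 ok
  pos 11: z in {0,4}, choose 0; 1->0 ok
  pos 12: z in {0,4}, choose 4; 0->4 ok
  pos 13: y in {1,2,5}, choose 1; 4->1 ok
  pos 14: y in {1,2,5}, choose 1; 1->1 ok
  pos 15: z in {0,4}, choose 4; 1->4 ok
  pos 16: y in {1,2,5}, choose 5; 4->5 ok
  pos 17: x in {3}, choose 3; 5->3 ok
  pos 18: y in {1,2,5}, choose 5; 3->5 ok
  pos 19: x in {3}, choose 3; 5->3 ok
  pos 20: z in {0,4}, choose 4; 3->4 ok
  pos 21: y in {1,2,5}, choose 1; 4->1 ok
  pos 22: z in {0,4}, choose 4; 1->4 ok
  pos 23: y in {1,2,5}, choose 5; 4->5 ok
  pos 24: x in {3}, choose 3; 5->3 ok

0,4,5,0,5,1,1,2,2,5,1,0,4,1,1,4,5,3,5,3,4,1,4,5,3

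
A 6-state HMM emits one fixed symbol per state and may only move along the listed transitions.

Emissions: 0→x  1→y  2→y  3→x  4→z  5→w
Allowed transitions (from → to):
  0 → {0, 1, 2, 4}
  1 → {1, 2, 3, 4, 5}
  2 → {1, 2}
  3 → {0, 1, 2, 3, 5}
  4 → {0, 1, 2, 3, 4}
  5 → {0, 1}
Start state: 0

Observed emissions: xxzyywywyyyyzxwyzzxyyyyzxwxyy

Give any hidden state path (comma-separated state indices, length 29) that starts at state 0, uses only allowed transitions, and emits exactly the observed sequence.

0,0,4,2,1,5,1,5,1,2,1,1,4,3,5,1,4,4,0,1,2,2,1,4,3,5,0,2,2

  pos 0: x in {0,3}, choose 0; start
  pos 1: x in {0,3}, choose 0; 0->0 ok
  pos 2: z in {4}, choose 4; 0->4 ok
  pos 3: y in {1,2}, choose 2; 4->2 ok
  pos 4: y in {1,2}, choose 1; 2->1 ok
  pos 5: w in {5}, choose 5; 1->5 ok
  pos 6: y in {1,2}, choose 1; 5->1 ok
  pos 7: w in {5}, choose 5; 1->5 ok
  pos 8: y in {1,2}, choose 1; 5->1 ok
  pos 9: y in {1,2}, choose 2; 1->2 ok
  pos 10: y in {1,2}, choose 1; 2->1 ok
  pos 11: y in {1,2}, choose 1; 1->1 ok
  pos 12: z in {4}, choose 4; 1->4 ok
  pos 13: x in {0,3}, choose 3; 4->3 ok
  pos 14: w in {5}, choose 5; 3->5 ok
  pos 15: y in {1,2}, choose 1; 5->1 ok
  pos 16: z in {4}, choose 4; 1->4 ok
  pos 17: z in {4}, choose 4; 4->4 ok
  pos 18: x in {0,3}, choose 0; 4->0 ok
  pos 19: y in {1,2}, choose 1; 0->1 ok
  pos 20: y in {1,2}, choose 2; 1->2 ok
  pos 21: y in {1,2}, choose 2; 2->2 ok
  pos 22: y in {1,2}, choose 1; 2->1 ok
  pos 23: z in {4}, choose 4; 1->4 ok
  pos 24: x in {0,3}, choose 3; 4->3 ok
  pos 25: w in {5}, choose 5; 3->5 ok
  pos 26: x in {0,3}, choose 0; 5->0 ok
  pos 27: y in {1,2}, choose 2; 0->2 ok
  pos 28: y in {1,2}, choose 2; 2->2 ok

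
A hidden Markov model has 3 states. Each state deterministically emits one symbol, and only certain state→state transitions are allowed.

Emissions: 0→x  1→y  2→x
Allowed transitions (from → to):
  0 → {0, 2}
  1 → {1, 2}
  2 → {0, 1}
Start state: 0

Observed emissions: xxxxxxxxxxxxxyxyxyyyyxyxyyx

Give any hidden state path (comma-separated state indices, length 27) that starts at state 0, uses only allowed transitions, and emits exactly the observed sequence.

0,0,2,0,0,0,2,0,0,2,0,0,2,1,2,1,2,1,1,1,1,2,1,2,1,1,2

  t0 'x' -> {0,2}, take 0 (start)
  t1 'x' -> {0,2}, take 0 (0->0 ok)
  t2 'x' -> {0,2}, take 2 (0->2 ok)
  t3 'x' -> {0,2}, take 0 (2->0 ok)
  t4 'x' -> {0,2}, take 0 (0->0 ok)
  t5 'x' -> {0,2}, take 0 (0->0 ok)
  t6 'x' -> {0,2}, take 2 (0->2 ok)
  t7 'x' -> {0,2}, take 0 (2->0 ok)
  t8 'x' -> {0,2}, take 0 (0->0 ok)
  t9 'x' -> {0,2}, take 2 (0->2 ok)
  t10 'x' -> {0,2}, take 0 (2->0 ok)
  t11 'x' -> {0,2}, take 0 (0->0 ok)
  t12 'x' -> {0,2}, take 2 (0->2 ok)
  t13 'y' -> {1}, take 1 (2->1 ok)
  t14 'x' -> {0,2}, take 2 (1->2 ok)
  t15 'y' -> {1}, take 1 (2->1 ok)
  t16 'x' -> {0,2}, take 2 (1->2 ok)
  t17 'y' -> {1}, take 1 (2->1 ok)
  t18 'y' -> {1}, take 1 (1->1 ok)
  t19 'y' -> {1}, take 1 (1->1 ok)
  t20 'y' -> {1}, take 1 (1->1 ok)
  t21 'x' -> {0,2}, take 2 (1->2 ok)
  t22 'y' -> {1}, take 1 (2->1 ok)
  t23 'x' -> {0,2}, take 2 (1->2 ok)
  t24 'y' -> {1}, take 1 (2->1 ok)
  t25 'y' -> {1}, take 1 (1->1 ok)
  t26 'x' -> {0,2}, take 2 (1->2 ok)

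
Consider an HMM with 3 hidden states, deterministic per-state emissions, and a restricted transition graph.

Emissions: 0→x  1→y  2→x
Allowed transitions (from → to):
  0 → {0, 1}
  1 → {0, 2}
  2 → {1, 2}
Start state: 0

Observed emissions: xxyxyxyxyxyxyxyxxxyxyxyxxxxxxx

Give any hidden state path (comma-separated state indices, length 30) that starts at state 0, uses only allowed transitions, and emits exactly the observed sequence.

0,0,1,0,1,0,1,2,1,0,1,0,1,0,1,0,0,0,1,2,1,2,1,2,2,2,2,2,2,2

  pos 0: x in {0,2}, choose 0; start
  pos 1: x in {0,2}, choose 0; 0->0 ok
  pos 2: y in {1}, choose 1; 0->1 ok
  pos 3: x in {0,2}, choose 0; 1->0 ok
  pos 4: y in {1}, choose 1; 0->1 ok
  pos 5: x in {0,2}, choose 0; 1->0 ok
  pos 6: y in {1}, choose 1; 0->1 ok
  pos 7: x in {0,2}, choose 2; 1->2 ok
  pos 8: y in {1}, choose 1; 2->1 ok
  pos 9: x in {0,2}, choose 0; 1->0 ok
  pos 10: y in {1}, choose 1; 0->1 ok
  pos 11: x in {0,2}, choose 0; 1->0 ok
  pos 12: y in {1}, choose 1; 0->1 ok
  pos 13: x in {0,2}, choose 0; 1->0 ok
  pos 14: y in {1}, choose 1; 0->1 ok
  pos 15: x in {0,2}, choose 0; 1->0 ok
  pos 16: x in {0,2}, choose 0; 0->0 ok
  pos 17: x in {0,2}, choose 0; 0->0 ok
  pos 18: y in {1}, choose 1; 0->1 ok
  pos 19: x in {0,2}, choose 2; 1->2 ok
  pos 20: y in {1}, choose 1; 2->1 ok
  pos 21: x in {0,2}, choose 2; 1->2 ok
  pos 22: y in {1}, choose 1; 2->1 ok
  pos 23: x in {0,2}, choose 2; 1->2 ok
  pos 24: x in {0,2}, choose 2; 2->2 ok
  pos 25: x in {0,2}, choose 2; 2->2 ok
  pos 26: x in {0,2}, choose 2; 2->2 ok
  pos 27: x in {0,2}, choose 2; 2->2 ok
  pos 28: x in {0,2}, choose 2; 2->2 ok
  pos 29: x in {0,2}, choose 2; 2->2 ok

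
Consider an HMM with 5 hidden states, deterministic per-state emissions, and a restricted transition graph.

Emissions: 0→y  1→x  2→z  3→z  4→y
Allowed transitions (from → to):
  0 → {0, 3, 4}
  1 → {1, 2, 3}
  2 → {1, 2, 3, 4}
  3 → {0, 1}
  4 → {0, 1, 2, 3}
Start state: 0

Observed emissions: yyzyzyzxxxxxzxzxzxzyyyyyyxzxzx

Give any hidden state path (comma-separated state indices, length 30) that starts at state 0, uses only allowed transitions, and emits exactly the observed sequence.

  t0 'y' -> {0,4}, take 0 (start)
  t1 'y' -> {0,4}, take 0 (0->0 ok)
  t2 'z' -> {2,3}, take 3 (0->3 ok)
  t3 'y' -> {0,4}, take 0 (3->0 ok)
  t4 'z' -> {2,3}, take 3 (0->3 ok)
  t5 'y' -> {0,4}, take 0 (3->0 ok)
  t6 'z' -> {2,3}, take 3 (0->3 ok)
  t7 'x' -> {1}, take 1 (3->1 ok)
  t8 'x' -> {1}, take 1 (1->1 ok)
  t9 'x' -> {1}, take 1 (1->1 ok)
  t10 'x' -> {1}, take 1 (1->1 ok)
  t11 'x' -> {1}, take 1 (1->1 ok)
  t12 'z' -> {2,3}, take 3 (1->3 ok)
  t13 'x' -> {1}, take 1 (3->1 ok)
  t14 'z' -> {2,3}, take 2 (1->2 ok)
  t15 'x' -> {1}, take 1 (2->1 ok)
  t16 'z' -> {2,3}, take 2 (1->2 ok)
  t17 'x' -> {1}, take 1 (2->1 ok)
  t18 'z' -> {2,3}, take 3 (1->3 ok)
  t19 'y' -> {0,4}, take 0 (3->0 ok)
  t20 'y' -> {0,4}, take 0 (0->0 ok)
  t21 'y' -> {0,4}, take 0 (0->0 ok)
  t22 'y' -> {0,4}, take 0 (0->0 ok)
  t23 'y' -> {0,4}, take 0 (0->0 ok)
  t24 'y' -> {0,4}, take 4 (0->4 ok)
  t25 'x' -> {1}, take 1 (4->1 ok)
  t26 'z' -> {2,3}, take 2 (1->2 ok)
  t27 'x' -> {1}, take 1 (2->1 ok)
  t28 'z' -> {2,3}, take 3 (1->3 ok)
  t29 'x' -> {1}, take 1 (3->1 ok)

0,0,3,0,3,0,3,1,1,1,1,1,3,1,2,1,2,1,3,0,0,0,0,0,4,1,2,1,3,1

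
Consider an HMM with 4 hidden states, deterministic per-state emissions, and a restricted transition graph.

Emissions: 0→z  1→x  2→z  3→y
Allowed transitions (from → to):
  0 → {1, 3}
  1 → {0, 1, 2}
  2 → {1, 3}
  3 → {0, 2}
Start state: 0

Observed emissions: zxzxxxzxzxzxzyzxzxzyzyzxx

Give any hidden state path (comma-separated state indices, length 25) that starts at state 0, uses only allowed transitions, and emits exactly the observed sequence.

  [0] z  {0,2}  => 0  start
  [1] x  {1}  => 1  0->1 ok
  [2] z  {0,2}  => 2  1->2 ok
  [3] x  {1}  => 1  2->1 ok
  [4] x  {1}  => 1  1->1 ok
  [5] x  {1}  => 1  1->1 ok
  [6] z  {0,2}  => 2  1->2 ok
  [7] x  {1}  => 1  2->1 ok
  [8] z  {0,2}  => 0  1->0 ok
  [9] x  {1}  => 1  0->1 ok
  [10] z  {0,2}  => 0  1->0 ok
  [11] x  {1}  => 1  0->1 ok
  [12] z  {0,2}  => 0  1->0 ok
  [13] y  {3}  => 3  0->3 ok
  [14] z  {0,2}  => 0  3->0 ok
  [15] x  {1}  => 1  0->1 ok
  [16] z  {0,2}  => 0  1->0 ok
  [17] x  {1}  => 1  0->1 ok
  [18] z  {0,2}  => 2  1->2 ok
  [19] y  {3}  => 3  2->3 ok
  [20] z  {0,2}  => 0  3->0 ok
  [21] y  {3}  => 3  0->3 ok
  [22] z  {0,2}  => 2  3->2 ok
  [23] x  {1}  => 1  2->1 ok
  [24] x  {1}  => 1  1->1 ok

0,1,2,1,1,1,2,1,0,1,0,1,0,3,0,1,0,1,2,3,0,3,2,1,1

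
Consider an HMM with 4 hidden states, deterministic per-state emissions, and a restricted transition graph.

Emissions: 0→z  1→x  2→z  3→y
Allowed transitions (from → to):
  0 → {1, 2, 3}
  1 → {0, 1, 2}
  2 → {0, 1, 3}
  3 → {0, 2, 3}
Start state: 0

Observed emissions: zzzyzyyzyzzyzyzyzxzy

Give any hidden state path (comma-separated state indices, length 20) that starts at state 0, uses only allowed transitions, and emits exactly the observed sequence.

0,2,0,3,2,3,3,0,3,0,2,3,2,3,2,3,2,1,2,3

  [0] z  {0,2}  => 0  start
  [1] z  {0,2}  => 2  0->2 ok
  [2] z  {0,2}  => 0  2->0 ok
  [3] y  {3}  => 3  0->3 ok
  [4] z  {0,2}  => 2  3->2 ok
  [5] y  {3}  => 3  2->3 ok
  [6] y  {3}  => 3  3->3 ok
  [7] z  {0,2}  => 0  3->0 ok
  [8] y  {3}  => 3  0->3 ok
  [9] z  {0,2}  => 0  3->0 ok
  [10] z  {0,2}  => 2  0->2 ok
  [11] y  {3}  => 3  2->3 ok
  [12] z  {0,2}  => 2  3->2 ok
  [13] y  {3}  => 3  2->3 ok
  [14] z  {0,2}  => 2  3->2 ok
  [15] y  {3}  => 3  2->3 ok
  [16] z  {0,2}  => 2  3->2 ok
  [17] x  {1}  => 1  2->1 ok
  [18] z  {0,2}  => 2  1->2 ok
  [19] y  {3}  => 3  2->3 ok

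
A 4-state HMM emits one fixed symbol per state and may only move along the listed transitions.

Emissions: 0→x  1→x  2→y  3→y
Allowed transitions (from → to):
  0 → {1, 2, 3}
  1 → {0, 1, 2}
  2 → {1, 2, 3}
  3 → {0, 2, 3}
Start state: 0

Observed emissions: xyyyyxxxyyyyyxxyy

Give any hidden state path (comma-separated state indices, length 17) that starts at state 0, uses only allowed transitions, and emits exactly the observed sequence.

0,3,2,2,3,0,1,1,2,2,3,3,2,1,0,3,3

  [0] x  {0,1}  => 0  start
  [1] y  {2,3}  => 3  0->3 ok
  [2] y  {2,3}  => 2  3->2 ok
  [3] y  {2,3}  => 2  2->2 ok
  [4] y  {2,3}  => 3  2->3 ok
  [5] x  {0,1}  => 0  3->0 ok
  [6] x  {0,1}  => 1  0->1 ok
  [7] x  {0,1}  => 1  1->1 ok
  [8] y  {2,3}  => 2  1->2 ok
  [9] y  {2,3}  => 2  2->2 ok
  [10] y  {2,3}  => 3  2->3 ok
  [11] y  {2,3}  => 3  3->3 ok
  [12] y  {2,3}  => 2  3->2 ok
  [13] x  {0,1}  => 1  2->1 ok
  [14] x  {0,1}  => 0  1->0 ok
  [15] y  {2,3}  => 3  0->3 ok
  [16] y  {2,3}  => 3  3->3 ok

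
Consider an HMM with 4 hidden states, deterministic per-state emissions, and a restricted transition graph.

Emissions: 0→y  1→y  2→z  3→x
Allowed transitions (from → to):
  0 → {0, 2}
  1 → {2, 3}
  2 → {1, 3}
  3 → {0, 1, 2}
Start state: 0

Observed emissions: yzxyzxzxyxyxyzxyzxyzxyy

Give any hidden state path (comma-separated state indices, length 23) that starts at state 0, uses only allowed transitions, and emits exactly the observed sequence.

0,2,3,0,2,3,2,3,1,3,1,3,1,2,3,0,2,3,1,2,3,0,0

  [0] y  {0,1}  => 0  start
  [1] z  {2}  => 2  0->2 ok
  [2] x  {3}  => 3  2->3 ok
  [3] y  {0,1}  => 0  3->0 ok
  [4] z  {2}  => 2  0->2 ok
  [5] x  {3}  => 3  2->3 ok
  [6] z  {2}  => 2  3->2 ok
  [7] x  {3}  => 3  2->3 ok
  [8] y  {0,1}  => 1  3->1 ok
  [9] x  {3}  => 3  1->3 ok
  [10] y  {0,1}  => 1  3->1 ok
  [11] x  {3}  => 3  1->3 ok
  [12] y  {0,1}  => 1  3->1 ok
  [13] z  {2}  => 2  1->2 ok
  [14] x  {3}  => 3  2->3 ok
  [15] y  {0,1}  => 0  3->0 ok
  [16] z  {2}  => 2  0->2 ok
  [17] x  {3}  => 3  2->3 ok
  [18] y  {0,1}  => 1  3->1 ok
  [19] z  {2}  => 2  1->2 ok
  [20] x  {3}  => 3  2->3 ok
  [21] y  {0,1}  => 0  3->0 ok
  [22] y  {0,1}  => 0  0->0 ok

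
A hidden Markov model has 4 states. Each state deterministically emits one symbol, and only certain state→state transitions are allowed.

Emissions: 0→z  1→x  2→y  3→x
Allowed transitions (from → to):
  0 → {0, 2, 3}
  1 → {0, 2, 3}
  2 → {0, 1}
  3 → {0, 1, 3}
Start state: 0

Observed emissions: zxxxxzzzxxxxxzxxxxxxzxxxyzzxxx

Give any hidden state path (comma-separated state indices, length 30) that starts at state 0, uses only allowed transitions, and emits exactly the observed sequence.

0,3,3,3,3,0,0,0,3,1,3,1,3,0,3,1,3,1,3,1,0,3,3,1,2,0,0,3,3,1

  t0 'z' -> {0}, take 0 (start)
  t1 'x' -> {1,3}, take 3 (0->3 ok)
  t2 'x' -> {1,3}, take 3 (3->3 ok)
  t3 'x' -> {1,3}, take 3 (3->3 ok)
  t4 'x' -> {1,3}, take 3 (3->3 ok)
  t5 'z' -> {0}, take 0 (3->0 ok)
  t6 'z' -> {0}, take 0 (0->0 ok)
  t7 'z' -> {0}, take 0 (0->0 ok)
  t8 'x' -> {1,3}, take 3 (0->3 ok)
  t9 'x' -> {1,3}, take 1 (3->1 ok)
  t10 'x' -> {1,3}, take 3 (1->3 ok)
  t11 'x' -> {1,3}, take 1 (3->1 ok)
  t12 'x' -> {1,3}, take 3 (1->3 ok)
  t13 'z' -> {0}, take 0 (3->0 ok)
  t14 'x' -> {1,3}, take 3 (0->3 ok)
  t15 'x' -> {1,3}, take 1 (3->1 ok)
  t16 'x' -> {1,3}, take 3 (1->3 ok)
  t17 'x' -> {1,3}, take 1 (3->1 ok)
  t18 'x' -> {1,3}, take 3 (1->3 ok)
  t19 'x' -> {1,3}, take 1 (3->1 ok)
  t20 'z' -> {0}, take 0 (1->0 ok)
  t21 'x' -> {1,3}, take 3 (0->3 ok)
  t22 'x' -> {1,3}, take 3 (3->3 ok)
  t23 'x' -> {1,3}, take 1 (3->1 ok)
  t24 'y' -> {2}, take 2 (1->2 ok)
  t25 'z' -> {0}, take 0 (2->0 ok)
  t26 'z' -> {0}, take 0 (0->0 ok)
  t27 'x' -> {1,3}, take 3 (0->3 ok)
  t28 'x' -> {1,3}, take 3 (3->3 ok)
  t29 'x' -> {1,3}, take 1 (3->1 ok)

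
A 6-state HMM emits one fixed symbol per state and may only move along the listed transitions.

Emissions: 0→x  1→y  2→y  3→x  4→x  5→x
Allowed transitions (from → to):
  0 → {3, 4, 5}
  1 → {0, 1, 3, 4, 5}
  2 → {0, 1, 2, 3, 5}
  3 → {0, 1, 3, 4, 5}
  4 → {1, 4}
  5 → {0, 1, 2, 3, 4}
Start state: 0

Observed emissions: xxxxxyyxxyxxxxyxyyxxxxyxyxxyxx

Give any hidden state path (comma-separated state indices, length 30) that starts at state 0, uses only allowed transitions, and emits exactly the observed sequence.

0,3,0,4,4,1,1,0,5,1,0,3,0,4,1,4,1,1,4,4,4,4,1,5,2,0,3,1,5,4

  t0 'x' -> {0,3,4,5}, take 0 (start)
  t1 'x' -> {0,3,4,5}, take 3 (0->3 ok)
  t2 'x' -> {0,3,4,5}, take 0 (3->0 ok)
  t3 'x' -> {0,3,4,5}, take 4 (0->4 ok)
  t4 'x' -> {0,3,4,5}, take 4 (4->4 ok)
  t5 'y' -> {1,2}, take 1 (4->1 ok)
  t6 'y' -> {1,2}, take 1 (1->1 ok)
  t7 'x' -> {0,3,4,5}, take 0 (1->0 ok)
  t8 'x' -> {0,3,4,5}, take 5 (0->5 ok)
  t9 'y' -> {1,2}, take 1 (5->1 ok)
  t10 'x' -> {0,3,4,5}, take 0 (1->0 ok)
  t11 'x' -> {0,3,4,5}, take 3 (0->3 ok)
  t12 'x' -> {0,3,4,5}, take 0 (3->0 ok)
  t13 'x' -> {0,3,4,5}, take 4 (0->4 ok)
  t14 'y' -> {1,2}, take 1 (4->1 ok)
  t15 'x' -> {0,3,4,5}, take 4 (1->4 ok)
  t16 'y' -> {1,2}, take 1 (4->1 ok)
  t17 'y' -> {1,2}, take 1 (1->1 ok)
  t18 'x' -> {0,3,4,5}, take 4 (1->4 ok)
  t19 'x' -> {0,3,4,5}, take 4 (4->4 ok)
  t20 'x' -> {0,3,4,5}, take 4 (4->4 ok)
  t21 'x' -> {0,3,4,5}, take 4 (4->4 ok)
  t22 'y' -> {1,2}, take 1 (4->1 ok)
  t23 'x' -> {0,3,4,5}, take 5 (1->5 ok)
  t24 'y' -> {1,2}, take 2 (5->2 ok)
  t25 'x' -> {0,3,4,5}, take 0 (2->0 ok)
  t26 'x' -> {0,3,4,5}, take 3 (0->3 ok)
  t27 'y' -> {1,2}, take 1 (3->1 ok)
  t28 'x' -> {0,3,4,5}, take 5 (1->5 ok)
  t29 'x' -> {0,3,4,5}, take 4 (5->4 ok)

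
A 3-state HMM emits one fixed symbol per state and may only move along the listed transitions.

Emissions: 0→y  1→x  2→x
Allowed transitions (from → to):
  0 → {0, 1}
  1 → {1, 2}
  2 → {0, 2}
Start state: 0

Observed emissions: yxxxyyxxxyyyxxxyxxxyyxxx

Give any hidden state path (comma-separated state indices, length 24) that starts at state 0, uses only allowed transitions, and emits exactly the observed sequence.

0,1,1,2,0,0,1,1,2,0,0,0,1,1,2,0,1,2,2,0,0,1,1,2

  pos 0: y in {0}, choose 0; start
  pos 1: x in {1,2}, choose 1; 0->1 ok
  pos 2: x in {1,2}, choose 1; 1->1 ok
  pos 3: x in {1,2}, choose 2; 1->2 ok
  pos 4: y in {0}, choose 0; 2->0 ok
  pos 5: y in {0}, choose 0; 0->0 ok
  pos 6: x in {1,2}, choose 1; 0->1 ok
  pos 7: x in {1,2}, choose 1; 1->1 ok
  pos 8: x in {1,2}, choose 2; 1->2 ok
  pos 9: y in {0}, choose 0; 2->0 ok
  pos 10: y in {0}, choose 0; 0->0 ok
  pos 11: y in {0}, choose 0; 0->0 ok
  pos 12: x in {1,2}, choose 1; 0->1 ok
  pos 13: x in {1,2}, choose 1; 1->1 ok
  pos 14: x in {1,2}, choose 2; 1->2 ok
  pos 15: y in {0}, choose 0; 2->0 ok
  pos 16: x in {1,2}, choose 1; 0->1 ok
  pos 17: x in {1,2}, choose 2; 1->2 ok
  pos 18: x in {1,2}, choose 2; 2->2 ok
  pos 19: y in {0}, choose 0; 2->0 ok
  pos 20: y in {0}, choose 0; 0->0 ok
  pos 21: x in {1,2}, choose 1; 0->1 ok
  pos 22: x in {1,2}, choose 1; 1->1 ok
  pos 23: x in {1,2}, choose 2; 1->2 ok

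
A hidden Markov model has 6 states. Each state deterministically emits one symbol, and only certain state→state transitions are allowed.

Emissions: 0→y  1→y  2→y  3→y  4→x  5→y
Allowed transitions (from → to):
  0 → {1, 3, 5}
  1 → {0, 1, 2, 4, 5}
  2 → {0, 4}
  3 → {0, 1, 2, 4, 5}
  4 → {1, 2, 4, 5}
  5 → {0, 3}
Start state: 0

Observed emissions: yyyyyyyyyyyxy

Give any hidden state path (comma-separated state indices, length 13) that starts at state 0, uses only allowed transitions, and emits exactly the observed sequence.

  t0 'y' -> {0,1,2,3,5}, take 0 (start)
  t1 'y' -> {0,1,2,3,5}, take 5 (0->5 ok)
  t2 'y' -> {0,1,2,3,5}, take 3 (5->3 ok)
  t3 'y' -> {0,1,2,3,5}, take 0 (3->0 ok)
  t4 'y' -> {0,1,2,3,5}, take 1 (0->1 ok)
  t5 'y' -> {0,1,2,3,5}, take 0 (1->0 ok)
  t6 'y' -> {0,1,2,3,5}, take 1 (0->1 ok)
  t7 'y' -> {0,1,2,3,5}, take 5 (1->5 ok)
  t8 'y' -> {0,1,2,3,5}, take 0 (5->0 ok)
  t9 'y' -> {0,1,2,3,5}, take 3 (0->3 ok)
  t10 'y' -> {0,1,2,3,5}, take 1 (3->1 ok)
  t11 'x' -> {4}, take 4 (1->4 ok)
  t12 'y' -> {0,1,2,3,5}, take 5 (4->5 ok)

0,5,3,0,1,0,1,5,0,3,1,4,5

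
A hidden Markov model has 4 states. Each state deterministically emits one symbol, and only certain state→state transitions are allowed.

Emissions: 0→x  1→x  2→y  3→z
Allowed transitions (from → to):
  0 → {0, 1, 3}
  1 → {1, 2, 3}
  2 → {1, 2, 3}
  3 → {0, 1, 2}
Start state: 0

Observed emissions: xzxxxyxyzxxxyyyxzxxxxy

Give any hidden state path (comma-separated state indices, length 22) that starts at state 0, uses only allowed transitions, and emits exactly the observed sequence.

0,3,0,0,1,2,1,2,3,0,0,1,2,2,2,1,3,0,0,1,1,2

  t0 'x' -> {0,1}, take 0 (start)
  t1 'z' -> {3}, take 3 (0->3 ok)
  t2 'x' -> {0,1}, take 0 (3->0 ok)
  t3 'x' -> {0,1}, take 0 (0->0 ok)
  t4 'x' -> {0,1}, take 1 (0->1 ok)
  t5 'y' -> {2}, take 2 (1->2 ok)
  t6 'x' -> {0,1}, take 1 (2->1 ok)
  t7 'y' -> {2}, take 2 (1->2 ok)
  t8 'z' -> {3}, take 3 (2->3 ok)
  t9 'x' -> {0,1}, take 0 (3->0 ok)
  t10 'x' -> {0,1}, take 0 (0->0 ok)
  t11 'x' -> {0,1}, take 1 (0->1 ok)
  t12 'y' -> {2}, take 2 (1->2 ok)
  t13 'y' -> {2}, take 2 (2->2 ok)
  t14 'y' -> {2}, take 2 (2->2 ok)
  t15 'x' -> {0,1}, take 1 (2->1 ok)
  t16 'z' -> {3}, take 3 (1->3 ok)
  t17 'x' -> {0,1}, take 0 (3->0 ok)
  t18 'x' -> {0,1}, take 0 (0->0 ok)
  t19 'x' -> {0,1}, take 1 (0->1 ok)
  t20 'x' -> {0,1}, take 1 (1->1 ok)
  t21 'y' -> {2}, take 2 (1->2 ok)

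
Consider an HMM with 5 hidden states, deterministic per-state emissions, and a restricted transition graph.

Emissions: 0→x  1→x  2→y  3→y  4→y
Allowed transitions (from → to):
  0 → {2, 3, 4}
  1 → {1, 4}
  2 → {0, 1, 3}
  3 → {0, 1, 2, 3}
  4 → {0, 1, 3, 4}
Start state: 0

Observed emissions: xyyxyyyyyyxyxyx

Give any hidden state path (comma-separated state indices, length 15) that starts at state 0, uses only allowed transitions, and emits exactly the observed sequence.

0,3,2,0,2,3,2,3,3,3,0,3,0,3,1

  pos 0: x in {0,1}, choose 0; start
  pos 1: y in {2,3,4}, choose 3; 0->3 ok
  pos 2: y in {2,3,4}, choose 2; 3->2 ok
  pos 3: x in {0,1}, choose 0; 2->0 ok
  pos 4: y in {2,3,4}, choose 2; 0->2 ok
  pos 5: y in {2,3,4}, choose 3; 2->3 ok
  pos 6: y in {2,3,4}, choose 2; 3->2 ok
  pos 7: y in {2,3,4}, choose 3; 2->3 ok
  pos 8: y in {2,3,4}, choose 3; 3->3 ok
  pos 9: y in {2,3,4}, choose 3; 3->3 ok
  pos 10: x in {0,1}, choose 0; 3->0 ok
  pos 11: y in {2,3,4}, choose 3; 0->3 ok
  pos 12: x in {0,1}, choose 0; 3->0 ok
  pos 13: y in {2,3,4}, choose 3; 0->3 ok
  pos 14: x in {0,1}, choose 1; 3->1 ok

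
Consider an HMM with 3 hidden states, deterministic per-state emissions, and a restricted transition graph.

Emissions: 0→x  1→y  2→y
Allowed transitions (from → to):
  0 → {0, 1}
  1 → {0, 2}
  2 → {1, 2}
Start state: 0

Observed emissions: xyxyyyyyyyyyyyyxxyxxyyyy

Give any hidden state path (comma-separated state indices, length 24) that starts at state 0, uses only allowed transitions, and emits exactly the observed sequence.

  [0] x  {0}  => 0  start
  [1] y  {1,2}  => 1  0->1 ok
  [2] x  {0}  => 0  1->0 ok
  [3] y  {1,2}  => 1  0->1 ok
  [4] y  {1,2}  => 2  1->2 ok
  [5] y  {1,2}  => 2  2->2 ok
  [6] y  {1,2}  => 2  2->2 ok
  [7] y  {1,2}  => 2  2->2 ok
  [8] y  {1,2}  => 1  2->1 ok
  [9] y  {1,2}  => 2  1->2 ok
  [10] y  {1,2}  => 2  2->2 ok
  [11] y  {1,2}  => 1  2->1 ok
  [12] y  {1,2}  => 2  1->2 ok
  [13] y  {1,2}  => 2  2->2 ok
  [14] y  {1,2}  => 1  2->1 ok
  [15] x  {0}  => 0  1->0 ok
  [16] x  {0}  => 0  0->0 ok
  [17] y  {1,2}  => 1  0->1 ok
  [18] x  {0}  => 0  1->0 ok
  [19] x  {0}  => 0  0->0 ok
  [20] y  {1,2}  => 1  0->1 ok
  [21] y  {1,2}  => 2  1->2 ok
  [22] y  {1,2}  => 2  2->2 ok
  [23] y  {1,2}  => 1  2->1 ok

0,1,0,1,2,2,2,2,1,2,2,1,2,2,1,0,0,1,0,0,1,2,2,1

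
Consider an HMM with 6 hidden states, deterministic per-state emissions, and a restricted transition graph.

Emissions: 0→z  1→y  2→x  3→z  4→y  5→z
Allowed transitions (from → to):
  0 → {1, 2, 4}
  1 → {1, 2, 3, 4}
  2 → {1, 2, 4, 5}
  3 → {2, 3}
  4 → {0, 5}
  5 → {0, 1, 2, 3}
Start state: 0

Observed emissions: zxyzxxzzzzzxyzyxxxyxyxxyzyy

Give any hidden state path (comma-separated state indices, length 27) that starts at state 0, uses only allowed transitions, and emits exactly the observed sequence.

  t0 'z' -> {0,3,5}, take 0 (start)
  t1 'x' -> {2}, take 2 (0->2 ok)
  t2 'y' -> {1,4}, take 1 (2->1 ok)
  t3 'z' -> {0,3,5}, take 3 (1->3 ok)
  t4 'x' -> {2}, take 2 (3->2 ok)
  t5 'x' -> {2}, take 2 (2->2 ok)
  t6 'z' -> {0,3,5}, take 5 (2->5 ok)
  t7 'z' -> {0,3,5}, take 3 (5->3 ok)
  t8 'z' -> {0,3,5}, take 3 (3->3 ok)
  t9 'z' -> {0,3,5}, take 3 (3->3 ok)
  t10 'z' -> {0,3,5}, take 3 (3->3 ok)
  t11 'x' -> {2}, take 2 (3->2 ok)
  t12 'y' -> {1,4}, take 4 (2->4 ok)
  t13 'z' -> {0,3,5}, take 0 (4->0 ok)
  t14 'y' -> {1,4}, take 1 (0->1 ok)
  t15 'x' -> {2}, take 2 (1->2 ok)
  t16 'x' -> {2}, take 2 (2->2 ok)
  t17 'x' -> {2}, take 2 (2->2 ok)
  t18 'y' -> {1,4}, take 1 (2->1 ok)
  t19 'x' -> {2}, take 2 (1->2 ok)
  t20 'y' -> {1,4}, take 1 (2->1 ok)
  t21 'x' -> {2}, take 2 (1->2 ok)
  t22 'x' -> {2}, take 2 (2->2 ok)
  t23 'y' -> {1,4}, take 4 (2->4 ok)
  t24 'z' -> {0,3,5}, take 0 (4->0 ok)
  t25 'y' -> {1,4}, take 1 (0->1 ok)
  t26 'y' -> {1,4}, take 4 (1->4 ok)

0,2,1,3,2,2,5,3,3,3,3,2,4,0,1,2,2,2,1,2,1,2,2,4,0,1,4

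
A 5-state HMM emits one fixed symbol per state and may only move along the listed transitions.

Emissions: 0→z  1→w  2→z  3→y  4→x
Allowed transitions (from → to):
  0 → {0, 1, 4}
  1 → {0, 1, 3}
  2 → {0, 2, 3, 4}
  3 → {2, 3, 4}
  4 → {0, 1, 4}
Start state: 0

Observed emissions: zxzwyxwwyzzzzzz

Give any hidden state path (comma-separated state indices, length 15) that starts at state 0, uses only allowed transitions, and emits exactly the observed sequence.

  [0] z  {0,2}  => 0  start
  [1] x  {4}  => 4  0->4 ok
  [2] z  {0,2}  => 0  4->0 ok
  [3] w  {1}  => 1  0->1 ok
  [4] y  {3}  => 3  1->3 ok
  [5] x  {4}  => 4  3->4 ok
  [6] w  {1}  => 1  4->1 ok
  [7] w  {1}  => 1  1->1 ok
  [8] y  {3}  => 3  1->3 ok
  [9] z  {0,2}  => 2  3->2 ok
  [10] z  {0,2}  => 2  2->2 ok
  [11] z  {0,2}  => 2  2->2 ok
  [12] z  {0,2}  => 2  2->2 ok
  [13] z  {0,2}  => 2  2->2 ok
  [14] z  {0,2}  => 2  2->2 ok

0,4,0,1,3,4,1,1,3,2,2,2,2,2,2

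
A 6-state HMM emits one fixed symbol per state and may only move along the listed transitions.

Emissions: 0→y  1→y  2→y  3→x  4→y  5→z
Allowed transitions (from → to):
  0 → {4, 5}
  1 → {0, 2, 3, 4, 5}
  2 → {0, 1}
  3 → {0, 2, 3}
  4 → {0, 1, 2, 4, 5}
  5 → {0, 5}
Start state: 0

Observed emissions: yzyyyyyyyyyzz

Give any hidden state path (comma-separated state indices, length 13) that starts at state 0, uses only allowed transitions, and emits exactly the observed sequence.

0,5,0,4,4,2,0,4,2,0,4,5,5

  [0] y  {0,1,2,4}  => 0  start
  [1] z  {5}  => 5  0->5 ok
  [2] y  {0,1,2,4}  => 0  5->0 ok
  [3] y  {0,1,2,4}  => 4  0->4 ok
  [4] y  {0,1,2,4}  => 4  4->4 ok
  [5] y  {0,1,2,4}  => 2  4->2 ok
  [6] y  {0,1,2,4}  => 0  2->0 ok
  [7] y  {0,1,2,4}  => 4  0->4 ok
  [8] y  {0,1,2,4}  => 2  4->2 ok
  [9] y  {0,1,2,4}  => 0  2->0 ok
  [10] y  {0,1,2,4}  => 4  0->4 ok
  [11] z  {5}  => 5  4->5 ok
  [12] z  {5}  => 5  5->5 ok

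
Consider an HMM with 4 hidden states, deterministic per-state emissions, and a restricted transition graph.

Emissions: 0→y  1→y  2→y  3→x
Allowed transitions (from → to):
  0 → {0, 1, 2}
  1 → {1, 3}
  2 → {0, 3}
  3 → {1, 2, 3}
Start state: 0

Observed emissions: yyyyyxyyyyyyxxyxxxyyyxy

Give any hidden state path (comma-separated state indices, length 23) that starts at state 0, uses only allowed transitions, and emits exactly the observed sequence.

  [0] y  {0,1,2}  => 0  start
  [1] y  {0,1,2}  => 0  0->0 ok
  [2] y  {0,1,2}  => 1  0->1 ok
  [3] y  {0,1,2}  => 1  1->1 ok
  [4] y  {0,1,2}  => 1  1->1 ok
  [5] x  {3}  => 3  1->3 ok
  [6] y  {0,1,2}  => 2  3->2 ok
  [7] y  {0,1,2}  => 0  2->0 ok
  [8] y  {0,1,2}  => 0  0->0 ok
  [9] y  {0,1,2}  => 2  0->2 ok
  [10] y  {0,1,2}  => 0  2->0 ok
  [11] y  {0,1,2}  => 2  0->2 ok
  [12] x  {3}  => 3  2->3 ok
  [13] x  {3}  => 3  3->3 ok
  [14] y  {0,1,2}  => 2  3->2 ok
  [15] x  {3}  => 3  2->3 ok
  [16] x  {3}  => 3  3->3 ok
  [17] x  {3}  => 3  3->3 ok
  [18] y  {0,1,2}  => 2  3->2 ok
  [19] y  {0,1,2}  => 0  2->0 ok
  [20] y  {0,1,2}  => 1  0->1 ok
  [21] x  {3}  => 3  1->3 ok
  [22] y  {0,1,2}  => 1  3->1 ok

0,0,1,1,1,3,2,0,0,2,0,2,3,3,2,3,3,3,2,0,1,3,1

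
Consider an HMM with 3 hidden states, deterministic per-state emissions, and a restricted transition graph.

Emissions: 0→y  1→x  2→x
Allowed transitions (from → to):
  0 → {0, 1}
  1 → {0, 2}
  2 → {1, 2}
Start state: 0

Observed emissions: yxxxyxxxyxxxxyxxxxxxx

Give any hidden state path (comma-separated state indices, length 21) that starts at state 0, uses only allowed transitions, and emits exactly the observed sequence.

  [0] y  {0}  => 0  start
  [1] x  {1,2}  => 1  0->1 ok
  [2] x  {1,2}  => 2  1->2 ok
  [3] x  {1,2}  => 1  2->1 ok
  [4] y  {0}  => 0  1->0 ok
  [5] x  {1,2}  => 1  0->1 ok
  [6] x  {1,2}  => 2  1->2 ok
  [7] x  {1,2}  => 1  2->1 ok
  [8] y  {0}  => 0  1->0 ok
  [9] x  {1,2}  => 1  0->1 ok
  [10] x  {1,2}  => 2  1->2 ok
  [11] x  {1,2}  => 2  2->2 ok
  [12] x  {1,2}  => 1  2->1 ok
  [13] y  {0}  => 0  1->0 ok
  [14] x  {1,2}  => 1  0->1 ok
  [15] x  {1,2}  => 2  1->2 ok
  [16] x  {1,2}  => 1  2->1 ok
  [17] x  {1,2}  => 2  1->2 ok
  [18] x  {1,2}  => 2  2->2 ok
  [19] x  {1,2}  => 2  2->2 ok
  [20] x  {1,2}  => 1  2->1 ok

0,1,2,1,0,1,2,1,0,1,2,2,1,0,1,2,1,2,2,2,1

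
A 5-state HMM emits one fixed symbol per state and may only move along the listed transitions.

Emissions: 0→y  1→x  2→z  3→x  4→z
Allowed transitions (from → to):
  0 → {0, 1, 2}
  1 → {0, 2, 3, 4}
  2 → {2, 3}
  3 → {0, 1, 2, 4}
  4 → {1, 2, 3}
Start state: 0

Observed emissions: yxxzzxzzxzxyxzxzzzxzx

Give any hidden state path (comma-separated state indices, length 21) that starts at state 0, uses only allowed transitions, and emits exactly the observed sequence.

  0: obs=y cand={0} pick 0 [start]
  1: obs=x cand={1,3} pick 1 [0->1 ok]
  2: obs=x cand={1,3} pick 3 [1->3 ok]
  3: obs=z cand={2,4} pick 2 [3->2 ok]
  4: obs=z cand={2,4} pick 2 [2->2 ok]
  5: obs=x cand={1,3} pick 3 [2->3 ok]
  6: obs=z cand={2,4} pick 4 [3->4 ok]
  7: obs=z cand={2,4} pick 2 [4->2 ok]
  8: obs=x cand={1,3} pick 3 [2->3 ok]
  9: obs=z cand={2,4} pick 2 [3->2 ok]
  10: obs=x cand={1,3} pick 3 [2->3 ok]
  11: obs=y cand={0} pick 0 [3->0 ok]
  12: obs=x cand={1,3} pick 1 [0->1 ok]
  13: obs=z cand={2,4} pick 4 [1->4 ok]
  14: obs=x cand={1,3} pick 1 [4->1 ok]
  15: obs=z cand={2,4} pick 2 [1->2 ok]
  16: obs=z cand={2,4} pick 2 [2->2 ok]
  17: obs=z cand={2,4} pick 2 [2->2 ok]
  18: obs=x cand={1,3} pick 3 [2->3 ok]
  19: obs=z cand={2,4} pick 4 [3->4 ok]
  20: obs=x cand={1,3} pick 3 [4->3 ok]

0,1,3,2,2,3,4,2,3,2,3,0,1,4,1,2,2,2,3,4,3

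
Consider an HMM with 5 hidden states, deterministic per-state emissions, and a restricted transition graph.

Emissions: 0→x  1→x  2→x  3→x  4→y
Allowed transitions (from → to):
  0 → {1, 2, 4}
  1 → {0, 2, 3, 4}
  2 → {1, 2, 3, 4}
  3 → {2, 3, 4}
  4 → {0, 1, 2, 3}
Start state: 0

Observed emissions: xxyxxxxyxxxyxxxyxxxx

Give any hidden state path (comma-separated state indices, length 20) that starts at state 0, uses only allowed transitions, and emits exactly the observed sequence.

0,2,4,3,3,3,2,4,1,0,2,4,0,2,1,4,2,2,3,3

  0: obs=x cand={0,1,2,3} pick 0 [start]
  1: obs=x cand={0,1,2,3} pick 2 [0->2 ok]
  2: obs=y cand={4} pick 4 [2->4 ok]
  3: obs=x cand={0,1,2,3} pick 3 [4->3 ok]
  4: obs=x cand={0,1,2,3} pick 3 [3->3 ok]
  5: obs=x cand={0,1,2,3} pick 3 [3->3 ok]
  6: obs=x cand={0,1,2,3} pick 2 [3->2 ok]
  7: obs=y cand={4} pick 4 [2->4 ok]
  8: obs=x cand={0,1,2,3} pick 1 [4->1 ok]
  9: obs=x cand={0,1,2,3} pick 0 [1->0 ok]
  10: obs=x cand={0,1,2,3} pick 2 [0->2 ok]
  11: obs=y cand={4} pick 4 [2->4 ok]
  12: obs=x cand={0,1,2,3} pick 0 [4->0 ok]
  13: obs=x cand={0,1,2,3} pick 2 [0->2 ok]
  14: obs=x cand={0,1,2,3} pick 1 [2->1 ok]
  15: obs=y cand={4} pick 4 [1->4 ok]
  16: obs=x cand={0,1,2,3} pick 2 [4->2 ok]
  17: obs=x cand={0,1,2,3} pick 2 [2->2 ok]
  18: obs=x cand={0,1,2,3} pick 3 [2->3 ok]
  19: obs=x cand={0,1,2,3} pick 3 [3->3 ok]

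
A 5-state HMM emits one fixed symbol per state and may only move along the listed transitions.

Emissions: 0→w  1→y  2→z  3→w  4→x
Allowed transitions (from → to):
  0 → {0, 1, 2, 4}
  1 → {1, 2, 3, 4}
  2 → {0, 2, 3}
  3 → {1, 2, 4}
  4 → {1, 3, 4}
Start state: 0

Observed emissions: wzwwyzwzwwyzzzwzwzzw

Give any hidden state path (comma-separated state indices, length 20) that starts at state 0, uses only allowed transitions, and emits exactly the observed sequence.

  t0 'w' -> {0,3}, take 0 (start)
  t1 'z' -> {2}, take 2 (0->2 ok)
  t2 'w' -> {0,3}, take 0 (2->0 ok)
  t3 'w' -> {0,3}, take 0 (0->0 ok)
  t4 'y' -> {1}, take 1 (0->1 ok)
  t5 'z' -> {2}, take 2 (1->2 ok)
  t6 'w' -> {0,3}, take 0 (2->0 ok)
  t7 'z' -> {2}, take 2 (0->2 ok)
  t8 'w' -> {0,3}, take 0 (2->0 ok)
  t9 'w' -> {0,3}, take 0 (0->0 ok)
  t10 'y' -> {1}, take 1 (0->1 ok)
  t11 'z' -> {2}, take 2 (1->2 ok)
  t12 'z' -> {2}, take 2 (2->2 ok)
  t13 'z' -> {2}, take 2 (2->2 ok)
  t14 'w' -> {0,3}, take 3 (2->3 ok)
  t15 'z' -> {2}, take 2 (3->2 ok)
  t16 'w' -> {0,3}, take 3 (2->3 ok)
  t17 'z' -> {2}, take 2 (3->2 ok)
  t18 'z' -> {2}, take 2 (2->2 ok)
  t19 'w' -> {0,3}, take 3 (2->3 ok)

0,2,0,0,1,2,0,2,0,0,1,2,2,2,3,2,3,2,2,3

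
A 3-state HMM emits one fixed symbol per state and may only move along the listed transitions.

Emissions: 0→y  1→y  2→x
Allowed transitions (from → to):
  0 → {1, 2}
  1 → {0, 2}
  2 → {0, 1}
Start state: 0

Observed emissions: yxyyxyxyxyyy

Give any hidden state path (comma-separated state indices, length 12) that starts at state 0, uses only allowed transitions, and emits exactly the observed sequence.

0,2,0,1,2,1,2,0,2,0,1,0

  0: obs=y cand={0,1} pick 0 [start]
  1: obs=x cand={2} pick 2 [0->2 ok]
  2: obs=y cand={0,1} pick 0 [2->0 ok]
  3: obs=y cand={0,1} pick 1 [0->1 ok]
  4: obs=x cand={2} pick 2 [1->2 ok]
  5: obs=y cand={0,1} pick 1 [2->1 ok]
  6: obs=x cand={2} pick 2 [1->2 ok]
  7: obs=y cand={0,1} pick 0 [2->0 ok]
  8: obs=x cand={2} pick 2 [0->2 ok]
  9: obs=y cand={0,1} pick 0 [2->0 ok]
  10: obs=y cand={0,1} pick 1 [0->1 ok]
  11: obs=y cand={0,1} pick 0 [1->0 ok]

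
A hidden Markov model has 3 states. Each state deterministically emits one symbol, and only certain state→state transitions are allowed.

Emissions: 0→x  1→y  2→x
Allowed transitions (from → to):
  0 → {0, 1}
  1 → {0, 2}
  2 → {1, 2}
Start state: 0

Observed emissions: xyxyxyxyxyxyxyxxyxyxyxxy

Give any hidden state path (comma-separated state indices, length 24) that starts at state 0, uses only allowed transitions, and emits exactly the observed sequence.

0,1,0,1,0,1,0,1,2,1,0,1,0,1,2,2,1,0,1,2,1,2,2,1

  pos 0: x in {0,2}, choose 0; start
  pos 1: y in {1}, choose 1; 0->1 ok
  pos 2: x in {0,2}, choose 0; 1->0 ok
  pos 3: y in {1}, choose 1; 0->1 ok
  pos 4: x in {0,2}, choose 0; 1->0 ok
  pos 5: y in {1}, choose 1; 0->1 ok
  pos 6: x in {0,2}, choose 0; 1->0 ok
  pos 7: y in {1}, choose 1; 0->1 ok
  pos 8: x in {0,2}, choose 2; 1->2 ok
  pos 9: y in {1}, choose 1; 2->1 ok
  pos 10: x in {0,2}, choose 0; 1->0 ok
  pos 11: y in {1}, choose 1; 0->1 ok
  pos 12: x in {0,2}, choose 0; 1->0 ok
  pos 13: y in {1}, choose 1; 0->1 ok
  pos 14: x in {0,2}, choose 2; 1->2 ok
  pos 15: x in {0,2}, choose 2; 2->2 ok
  pos 16: y in {1}, choose 1; 2->1 ok
  pos 17: x in {0,2}, choose 0; 1->0 ok
  pos 18: y in {1}, choose 1; 0->1 ok
  pos 19: x in {0,2}, choose 2; 1->2 ok
  pos 20: y in {1}, choose 1; 2->1 ok
  pos 21: x in {0,2}, choose 2; 1->2 ok
  pos 22: x in {0,2}, choose 2; 2->2 ok
  pos 23: y in {1}, choose 1; 2->1 ok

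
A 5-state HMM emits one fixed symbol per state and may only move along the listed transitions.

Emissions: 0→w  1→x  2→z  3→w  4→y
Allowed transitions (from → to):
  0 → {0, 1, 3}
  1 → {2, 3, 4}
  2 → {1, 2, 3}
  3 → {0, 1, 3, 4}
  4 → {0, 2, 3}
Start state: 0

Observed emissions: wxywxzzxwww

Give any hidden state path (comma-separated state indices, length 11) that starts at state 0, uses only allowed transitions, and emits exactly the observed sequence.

  [0] w  {0,3}  => 0  start
  [1] x  {1}  => 1  0->1 ok
  [2] y  {4}  => 4  1->4 ok
  [3] w  {0,3}  => 3  4->3 ok
  [4] x  {1}  => 1  3->1 ok
  [5] z  {2}  => 2  1->2 ok
  [6] z  {2}  => 2  2->2 ok
  [7] x  {1}  => 1  2->1 ok
  [8] w  {0,3}  => 3  1->3 ok
  [9] w  {0,3}  => 0  3->0 ok
  [10] w  {0,3}  => 3  0->3 ok

0,1,4,3,1,2,2,1,3,0,3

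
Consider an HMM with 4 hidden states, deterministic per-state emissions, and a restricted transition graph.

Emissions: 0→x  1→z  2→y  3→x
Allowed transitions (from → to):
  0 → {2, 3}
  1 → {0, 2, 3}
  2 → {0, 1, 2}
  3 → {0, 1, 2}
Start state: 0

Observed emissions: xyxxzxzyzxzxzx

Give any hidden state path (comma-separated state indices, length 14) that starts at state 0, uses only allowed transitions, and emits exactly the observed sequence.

  0: obs=x cand={0,3} pick 0 [start]
  1: obs=y cand={2} pick 2 [0->2 ok]
  2: obs=x cand={0,3} pick 0 [2->0 ok]
  3: obs=x cand={0,3} pick 3 [0->3 ok]
  4: obs=z cand={1} pick 1 [3->1 ok]
  5: obs=x cand={0,3} pick 3 [1->3 ok]
  6: obs=z cand={1} pick 1 [3->1 ok]
  7: obs=y cand={2} pick 2 [1->2 ok]
  8: obs=z cand={1} pick 1 [2->1 ok]
  9: obs=x cand={0,3} pick 3 [1->3 ok]
  10: obs=z cand={1} pick 1 [3->1 ok]
  11: obs=x cand={0,3} pick 3 [1->3 ok]
  12: obs=z cand={1} pick 1 [3->1 ok]
  13: obs=x cand={0,3} pick 3 [1->3 ok]

0,2,0,3,1,3,1,2,1,3,1,3,1,3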